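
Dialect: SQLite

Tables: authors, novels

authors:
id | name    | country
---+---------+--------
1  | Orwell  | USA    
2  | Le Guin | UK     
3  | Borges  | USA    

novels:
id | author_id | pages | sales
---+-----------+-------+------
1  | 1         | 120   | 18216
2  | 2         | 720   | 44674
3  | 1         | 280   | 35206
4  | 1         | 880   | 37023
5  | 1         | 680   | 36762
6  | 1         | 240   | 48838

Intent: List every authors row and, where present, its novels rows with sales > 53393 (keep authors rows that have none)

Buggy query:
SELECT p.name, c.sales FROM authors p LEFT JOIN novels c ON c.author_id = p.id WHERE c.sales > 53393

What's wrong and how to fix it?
Bug: Filtering c.sales in WHERE discards the NULL rows produced by LEFT JOIN, turning it into an inner join

Fix: Put 'c.sales > 53393' in the JOIN's ON clause instead of WHERE

Corrected query:
SELECT p.name, c.sales FROM authors p LEFT JOIN novels c ON c.author_id = p.id AND c.sales > 53393

Result:
name    | sales
--------+------
Orwell  | NULL 
Le Guin | NULL 
Borges  | NULL 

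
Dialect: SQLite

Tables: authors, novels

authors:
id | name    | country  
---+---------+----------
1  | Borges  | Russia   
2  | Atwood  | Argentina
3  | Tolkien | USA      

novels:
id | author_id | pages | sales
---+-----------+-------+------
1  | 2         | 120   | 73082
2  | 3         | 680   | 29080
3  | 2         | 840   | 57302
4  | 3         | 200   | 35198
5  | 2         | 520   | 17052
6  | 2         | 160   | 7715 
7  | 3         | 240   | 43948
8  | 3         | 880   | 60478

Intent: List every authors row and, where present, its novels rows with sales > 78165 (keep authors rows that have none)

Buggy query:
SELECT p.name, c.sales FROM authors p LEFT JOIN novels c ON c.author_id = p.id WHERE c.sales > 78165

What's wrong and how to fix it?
Bug: Filtering c.sales in WHERE discards the NULL rows produced by LEFT JOIN, turning it into an inner join

Fix: Move the right-table condition into the ON clause so unmatched parents are kept

Corrected query:
SELECT p.name, c.sales FROM authors p LEFT JOIN novels c ON c.author_id = p.id AND c.sales > 78165

Result:
name    | sales
--------+------
Borges  | NULL 
Atwood  | NULL 
Tolkien | NULL 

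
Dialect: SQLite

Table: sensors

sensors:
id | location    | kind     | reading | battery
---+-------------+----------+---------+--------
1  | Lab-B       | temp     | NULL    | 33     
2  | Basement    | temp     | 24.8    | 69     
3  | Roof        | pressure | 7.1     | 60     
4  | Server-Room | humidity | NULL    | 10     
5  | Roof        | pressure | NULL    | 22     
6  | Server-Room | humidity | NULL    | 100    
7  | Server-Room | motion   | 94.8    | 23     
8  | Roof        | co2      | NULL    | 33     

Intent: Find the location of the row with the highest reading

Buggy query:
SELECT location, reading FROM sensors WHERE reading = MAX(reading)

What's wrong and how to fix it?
Bug: WHERE is evaluated per row; an aggregate over the whole table isn't defined there

Fix: Use a subquery: WHERE reading = (SELECT MAX(reading) FROM sensors)

Corrected query:
SELECT location, reading FROM sensors WHERE reading = (SELECT MAX(reading) FROM sensors)

Result:
location    | reading
------------+--------
Server-Room | 94.8   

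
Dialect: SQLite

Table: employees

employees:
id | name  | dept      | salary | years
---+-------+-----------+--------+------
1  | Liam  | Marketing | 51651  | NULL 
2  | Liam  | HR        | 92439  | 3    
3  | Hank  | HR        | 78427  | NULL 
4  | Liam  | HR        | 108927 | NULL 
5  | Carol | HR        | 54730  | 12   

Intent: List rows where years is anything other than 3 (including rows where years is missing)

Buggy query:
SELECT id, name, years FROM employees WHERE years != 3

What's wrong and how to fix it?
Bug: Inequality against NULL is unknown, not true; rows with NULL are dropped

Fix: Handle NULL separately with IS NULL alongside the inequality

Corrected query:
SELECT id, name, years FROM employees WHERE years != 3 OR years IS NULL

Result:
id | name  | years
---+-------+------
1  | Liam  | NULL 
3  | Hank  | NULL 
4  | Liam  | NULL 
5  | Carol | 12   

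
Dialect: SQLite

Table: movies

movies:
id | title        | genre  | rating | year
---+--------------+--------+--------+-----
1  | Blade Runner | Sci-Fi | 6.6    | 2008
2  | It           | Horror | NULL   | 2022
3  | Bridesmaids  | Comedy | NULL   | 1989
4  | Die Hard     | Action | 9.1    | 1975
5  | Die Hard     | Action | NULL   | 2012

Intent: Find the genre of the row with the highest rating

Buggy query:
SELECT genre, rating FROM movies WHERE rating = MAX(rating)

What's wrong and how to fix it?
Bug: WHERE is evaluated per row; an aggregate over the whole table isn't defined there

Fix: Wrap MAX in a scalar subquery so WHERE compares against a single value

Corrected query:
SELECT genre, rating FROM movies WHERE rating = (SELECT MAX(rating) FROM movies)

Result:
genre  | rating
-------+-------
Action | 9.1   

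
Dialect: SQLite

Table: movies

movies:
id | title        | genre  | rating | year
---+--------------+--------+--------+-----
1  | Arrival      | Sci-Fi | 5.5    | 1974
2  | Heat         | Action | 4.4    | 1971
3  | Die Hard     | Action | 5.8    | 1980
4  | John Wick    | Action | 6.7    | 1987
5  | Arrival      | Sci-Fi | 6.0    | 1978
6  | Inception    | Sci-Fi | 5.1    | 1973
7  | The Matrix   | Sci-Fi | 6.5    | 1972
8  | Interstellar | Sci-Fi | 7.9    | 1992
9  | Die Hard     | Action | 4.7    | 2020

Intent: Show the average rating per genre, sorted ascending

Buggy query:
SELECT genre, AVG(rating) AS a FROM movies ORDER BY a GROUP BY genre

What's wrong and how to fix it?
Bug: ORDER BY appears before GROUP BY; SQL clause order requires GROUP BY first

Fix: Move ORDER BY to the end, after GROUP BY

Corrected query:
SELECT genre, AVG(rating) AS a FROM movies GROUP BY genre ORDER BY a

Result:
genre  | a  
-------+----
Action | 5.4
Sci-Fi | 6.2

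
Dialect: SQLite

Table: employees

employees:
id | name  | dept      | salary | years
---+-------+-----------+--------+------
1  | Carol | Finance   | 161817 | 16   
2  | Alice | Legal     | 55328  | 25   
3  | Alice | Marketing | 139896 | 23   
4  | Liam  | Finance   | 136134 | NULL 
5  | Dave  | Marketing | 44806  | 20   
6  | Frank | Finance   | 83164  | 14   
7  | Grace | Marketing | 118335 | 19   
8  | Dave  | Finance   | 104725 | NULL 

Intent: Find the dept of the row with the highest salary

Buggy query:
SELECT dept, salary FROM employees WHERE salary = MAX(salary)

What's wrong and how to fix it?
Bug: WHERE is evaluated per row; an aggregate over the whole table isn't defined there

Fix: Wrap MAX in a scalar subquery so WHERE compares against a single value

Corrected query:
SELECT dept, salary FROM employees WHERE salary = (SELECT MAX(salary) FROM employees)

Result:
dept    | salary
--------+-------
Finance | 161817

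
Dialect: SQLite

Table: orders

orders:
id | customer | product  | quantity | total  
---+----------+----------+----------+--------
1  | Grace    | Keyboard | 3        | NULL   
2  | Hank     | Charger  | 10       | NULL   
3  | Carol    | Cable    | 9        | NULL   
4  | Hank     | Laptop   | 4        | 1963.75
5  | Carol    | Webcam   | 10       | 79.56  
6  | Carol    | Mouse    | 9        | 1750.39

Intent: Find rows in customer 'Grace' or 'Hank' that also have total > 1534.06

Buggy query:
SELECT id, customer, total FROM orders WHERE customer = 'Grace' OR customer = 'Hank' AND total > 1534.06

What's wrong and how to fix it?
Bug: Without parentheses, AND is evaluated before OR, so the total filter only applies to the 'Hank' branch

Fix: Add parentheses around the OR so the AND applies to both alternatives

Corrected query:
SELECT id, customer, total FROM orders WHERE (customer = 'Grace' OR customer = 'Hank') AND total > 1534.06

Result:
id | customer | total  
---+----------+--------
4  | Hank     | 1963.75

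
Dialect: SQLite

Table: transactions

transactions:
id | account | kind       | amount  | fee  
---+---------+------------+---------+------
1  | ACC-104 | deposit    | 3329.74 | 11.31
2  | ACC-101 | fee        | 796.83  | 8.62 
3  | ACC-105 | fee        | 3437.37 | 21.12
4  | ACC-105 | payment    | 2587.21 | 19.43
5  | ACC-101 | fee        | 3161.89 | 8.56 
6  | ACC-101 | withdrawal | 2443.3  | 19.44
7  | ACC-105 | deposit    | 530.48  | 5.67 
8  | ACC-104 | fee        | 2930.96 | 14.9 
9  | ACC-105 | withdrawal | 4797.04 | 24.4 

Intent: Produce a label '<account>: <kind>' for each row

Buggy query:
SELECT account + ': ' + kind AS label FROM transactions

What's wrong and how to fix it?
Bug: '+' is numeric addition; on text columns SQLite converts them to 0 instead of concatenating

Fix: Replace + with || to concatenate text

Corrected query:
SELECT account || ': ' || kind AS label FROM transactions

Result:
label              
-------------------
ACC-104: deposit   
ACC-101: fee       
ACC-105: fee       
ACC-105: payment   
ACC-101: fee       
ACC-101: withdrawal
ACC-105: deposit   
ACC-104: fee       
ACC-105: withdrawal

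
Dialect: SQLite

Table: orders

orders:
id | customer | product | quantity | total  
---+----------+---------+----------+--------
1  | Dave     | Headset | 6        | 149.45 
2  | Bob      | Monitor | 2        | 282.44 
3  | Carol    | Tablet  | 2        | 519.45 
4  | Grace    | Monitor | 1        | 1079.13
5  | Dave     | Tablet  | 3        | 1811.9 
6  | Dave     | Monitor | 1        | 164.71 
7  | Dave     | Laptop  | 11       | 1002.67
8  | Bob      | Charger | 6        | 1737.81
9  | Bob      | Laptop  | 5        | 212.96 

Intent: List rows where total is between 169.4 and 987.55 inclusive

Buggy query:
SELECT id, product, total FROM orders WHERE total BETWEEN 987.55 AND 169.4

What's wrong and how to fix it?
Bug: The bounds are reversed; BETWEEN a AND b requires a <= b to match anything

Fix: Write BETWEEN 169.4 AND 987.55

Corrected query:
SELECT id, product, total FROM orders WHERE total BETWEEN 169.4 AND 987.55

Result:
id | product | total 
---+---------+-------
2  | Monitor | 282.44
3  | Tablet  | 519.45
9  | Laptop  | 212.96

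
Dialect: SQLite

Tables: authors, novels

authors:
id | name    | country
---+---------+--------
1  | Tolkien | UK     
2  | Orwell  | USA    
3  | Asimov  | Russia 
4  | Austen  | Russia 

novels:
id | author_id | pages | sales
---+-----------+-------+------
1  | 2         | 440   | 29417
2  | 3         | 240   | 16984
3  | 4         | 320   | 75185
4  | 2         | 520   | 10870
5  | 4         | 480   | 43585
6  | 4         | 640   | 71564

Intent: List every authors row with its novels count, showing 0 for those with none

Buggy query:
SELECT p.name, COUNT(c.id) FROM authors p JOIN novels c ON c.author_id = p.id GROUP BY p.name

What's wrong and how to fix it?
Bug: An inner join excludes parents with zero children

Fix: Switch to LEFT JOIN to retain unmatched parent rows

Corrected query:
SELECT p.name, COUNT(c.id) FROM authors p LEFT JOIN novels c ON c.author_id = p.id GROUP BY p.name

Result:
name    | COUNT(c.id)
--------+------------
Asimov  | 1          
Austen  | 3          
Orwell  | 2          
Tolkien | 0          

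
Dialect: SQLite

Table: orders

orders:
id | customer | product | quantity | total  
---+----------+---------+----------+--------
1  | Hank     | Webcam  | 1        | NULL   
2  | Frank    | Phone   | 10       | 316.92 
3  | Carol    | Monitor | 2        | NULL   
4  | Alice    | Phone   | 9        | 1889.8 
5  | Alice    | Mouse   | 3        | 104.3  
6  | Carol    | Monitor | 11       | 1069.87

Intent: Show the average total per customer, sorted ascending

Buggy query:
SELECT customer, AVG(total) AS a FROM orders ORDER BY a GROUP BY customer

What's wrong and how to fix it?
Bug: GROUP BY must precede ORDER BY

Fix: Reorder: SELECT … FROM … GROUP BY … ORDER BY …

Corrected query:
SELECT customer, AVG(total) AS a FROM orders GROUP BY customer ORDER BY a

Result:
customer | a      
---------+--------
Hank     | NULL   
Frank    | 316.92 
Alice    | 997.05 
Carol    | 1069.87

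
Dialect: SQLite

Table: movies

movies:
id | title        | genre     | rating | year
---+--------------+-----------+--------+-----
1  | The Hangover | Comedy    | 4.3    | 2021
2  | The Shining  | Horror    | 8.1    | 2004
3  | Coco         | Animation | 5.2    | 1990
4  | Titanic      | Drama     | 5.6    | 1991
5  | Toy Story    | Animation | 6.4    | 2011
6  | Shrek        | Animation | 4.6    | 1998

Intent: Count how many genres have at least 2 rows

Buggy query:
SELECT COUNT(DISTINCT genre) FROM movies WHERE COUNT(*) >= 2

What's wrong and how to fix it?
Bug: WHERE filters individual rows, not groups, so a group-level COUNT is invalid there

Fix: Group first with HAVING COUNT(*) >= 2, then COUNT the resulting groups

Corrected query:
SELECT COUNT(*) FROM (SELECT genre FROM movies GROUP BY genre HAVING COUNT(*) >= 2)

Result:
COUNT(*)
--------
1       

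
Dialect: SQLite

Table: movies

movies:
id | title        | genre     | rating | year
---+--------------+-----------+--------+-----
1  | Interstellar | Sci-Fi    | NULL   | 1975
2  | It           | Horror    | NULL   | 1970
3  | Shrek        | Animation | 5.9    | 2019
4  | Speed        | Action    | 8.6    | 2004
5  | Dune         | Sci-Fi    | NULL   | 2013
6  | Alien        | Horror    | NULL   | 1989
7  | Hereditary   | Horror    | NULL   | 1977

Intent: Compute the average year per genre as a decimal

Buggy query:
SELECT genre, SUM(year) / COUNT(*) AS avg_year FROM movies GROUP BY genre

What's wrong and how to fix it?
Bug: SUM(year) and COUNT(*) are both integers; the division truncates the fractional part

Fix: Multiply by 1.0 (or CAST to REAL) to force floating-point division

Corrected query:
SELECT genre, SUM(year) * 1.0 / COUNT(*) AS avg_year FROM movies GROUP BY genre

Result:
genre     | avg_year   
----------+------------
Action    | 2004       
Animation | 2019       
Horror    | 1978.666667
Sci-Fi    | 1994       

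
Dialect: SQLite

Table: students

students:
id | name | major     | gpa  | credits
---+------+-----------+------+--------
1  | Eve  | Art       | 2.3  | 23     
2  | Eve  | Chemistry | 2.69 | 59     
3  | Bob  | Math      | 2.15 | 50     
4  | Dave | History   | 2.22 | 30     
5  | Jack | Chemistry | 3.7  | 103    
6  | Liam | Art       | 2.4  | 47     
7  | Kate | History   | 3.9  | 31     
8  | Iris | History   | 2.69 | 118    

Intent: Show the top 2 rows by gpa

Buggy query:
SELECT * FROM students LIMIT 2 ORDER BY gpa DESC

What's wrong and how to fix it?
Bug: ORDER BY cannot follow LIMIT; LIMIT is the final clause

Fix: Sort with ORDER BY, then apply LIMIT

Corrected query:
SELECT * FROM students ORDER BY gpa DESC LIMIT 2

Result:
id | name | major     | gpa | credits
---+------+-----------+-----+--------
7  | Kate | History   | 3.9 | 31     
5  | Jack | Chemistry | 3.7 | 103    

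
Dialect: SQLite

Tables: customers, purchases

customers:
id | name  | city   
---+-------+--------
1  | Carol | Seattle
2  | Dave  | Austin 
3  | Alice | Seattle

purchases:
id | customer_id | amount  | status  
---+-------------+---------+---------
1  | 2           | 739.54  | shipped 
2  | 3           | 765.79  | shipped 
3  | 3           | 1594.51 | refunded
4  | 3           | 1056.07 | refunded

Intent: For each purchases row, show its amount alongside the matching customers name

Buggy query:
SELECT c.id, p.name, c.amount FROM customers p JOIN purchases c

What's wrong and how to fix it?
Bug: JOIN with no ON clause produces a cartesian product; every purchases row pairs with every customers row

Fix: Add ON c.customer_id = p.id to the JOIN

Corrected query:
SELECT c.id, p.name, c.amount FROM customers p JOIN purchases c ON c.customer_id = p.id

Result:
id | name  | amount 
---+-------+--------
1  | Dave  | 739.54 
2  | Alice | 765.79 
3  | Alice | 1594.51
4  | Alice | 1056.07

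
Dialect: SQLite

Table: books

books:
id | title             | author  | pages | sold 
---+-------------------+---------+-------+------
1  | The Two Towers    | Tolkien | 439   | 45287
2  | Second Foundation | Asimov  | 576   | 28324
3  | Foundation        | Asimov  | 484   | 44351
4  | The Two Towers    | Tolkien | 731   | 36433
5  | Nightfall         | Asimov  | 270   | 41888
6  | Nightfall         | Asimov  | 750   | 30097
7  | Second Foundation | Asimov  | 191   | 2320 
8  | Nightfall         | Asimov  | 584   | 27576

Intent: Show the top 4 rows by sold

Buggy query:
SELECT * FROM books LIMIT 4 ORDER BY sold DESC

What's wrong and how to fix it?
Bug: LIMIT must come after ORDER BY

Fix: Sort with ORDER BY, then apply LIMIT

Corrected query:
SELECT * FROM books ORDER BY sold DESC LIMIT 4

Result:
id | title          | author  | pages | sold 
---+----------------+---------+-------+------
1  | The Two Towers | Tolkien | 439   | 45287
3  | Foundation     | Asimov  | 484   | 44351
5  | Nightfall      | Asimov  | 270   | 41888
4  | The Two Towers | Tolkien | 731   | 36433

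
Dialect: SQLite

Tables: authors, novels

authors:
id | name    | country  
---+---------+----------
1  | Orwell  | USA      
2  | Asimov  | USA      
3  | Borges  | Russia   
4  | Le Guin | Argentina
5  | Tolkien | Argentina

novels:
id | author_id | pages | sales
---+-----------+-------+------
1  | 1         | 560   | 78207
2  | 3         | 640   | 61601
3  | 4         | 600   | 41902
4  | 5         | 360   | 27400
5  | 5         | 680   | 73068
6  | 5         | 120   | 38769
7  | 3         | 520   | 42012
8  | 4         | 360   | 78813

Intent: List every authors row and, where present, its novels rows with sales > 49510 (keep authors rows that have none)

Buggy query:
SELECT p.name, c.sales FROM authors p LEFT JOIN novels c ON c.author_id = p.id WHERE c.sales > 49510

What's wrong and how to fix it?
Bug: A WHERE condition on the right-hand table after LEFT JOIN drops unmatched parents

Fix: Move the right-table condition into the ON clause so unmatched parents are kept

Corrected query:
SELECT p.name, c.sales FROM authors p LEFT JOIN novels c ON c.author_id = p.id AND c.sales > 49510

Result:
name    | sales
--------+------
Orwell  | 78207
Asimov  | NULL 
Borges  | 61601
Le Guin | 78813
Tolkien | 73068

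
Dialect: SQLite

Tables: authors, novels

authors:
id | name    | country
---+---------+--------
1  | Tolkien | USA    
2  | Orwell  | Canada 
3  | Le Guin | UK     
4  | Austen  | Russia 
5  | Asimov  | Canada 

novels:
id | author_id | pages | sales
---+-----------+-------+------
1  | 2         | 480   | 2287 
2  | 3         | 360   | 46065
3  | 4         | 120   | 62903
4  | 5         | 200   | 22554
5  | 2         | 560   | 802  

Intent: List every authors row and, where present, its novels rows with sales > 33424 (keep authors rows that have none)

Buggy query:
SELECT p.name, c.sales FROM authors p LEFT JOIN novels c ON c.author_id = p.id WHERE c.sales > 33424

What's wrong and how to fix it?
Bug: A WHERE condition on the right-hand table after LEFT JOIN drops unmatched parents

Fix: Move the right-table condition into the ON clause so unmatched parents are kept

Corrected query:
SELECT p.name, c.sales FROM authors p LEFT JOIN novels c ON c.author_id = p.id AND c.sales > 33424

Result:
name    | sales
--------+------
Tolkien | NULL 
Orwell  | NULL 
Le Guin | 46065
Austen  | 62903
Asimov  | NULL 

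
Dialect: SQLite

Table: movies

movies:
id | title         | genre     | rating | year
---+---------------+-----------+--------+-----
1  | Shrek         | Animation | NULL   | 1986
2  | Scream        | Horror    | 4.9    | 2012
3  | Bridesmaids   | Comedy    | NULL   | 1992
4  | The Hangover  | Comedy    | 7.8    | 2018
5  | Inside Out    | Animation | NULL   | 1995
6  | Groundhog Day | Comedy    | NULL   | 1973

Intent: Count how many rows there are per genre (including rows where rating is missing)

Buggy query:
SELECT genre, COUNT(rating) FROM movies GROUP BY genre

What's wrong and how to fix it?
Bug: COUNT(column) counts non-NULL values only; rows with NULL rating aren't counted

Fix: Replace COUNT(rating) with COUNT(*)

Corrected query:
SELECT genre, COUNT(*) FROM movies GROUP BY genre

Result:
genre     | COUNT(*)
----------+---------
Animation | 2       
Comedy    | 3       
Horror    | 1       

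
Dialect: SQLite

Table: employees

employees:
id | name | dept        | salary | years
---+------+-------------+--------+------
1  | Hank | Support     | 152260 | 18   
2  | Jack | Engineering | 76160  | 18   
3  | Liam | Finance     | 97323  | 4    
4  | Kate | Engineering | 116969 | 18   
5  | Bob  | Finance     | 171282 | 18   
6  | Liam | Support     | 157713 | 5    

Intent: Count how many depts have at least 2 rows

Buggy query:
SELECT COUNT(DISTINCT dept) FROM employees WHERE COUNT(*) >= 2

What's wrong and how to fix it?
Bug: COUNT(*) cannot appear in WHERE; the per-group count doesn't exist yet

Fix: Use a subquery that GROUPs and filters with HAVING, then count its rows

Corrected query:
SELECT COUNT(*) FROM (SELECT dept FROM employees GROUP BY dept HAVING COUNT(*) >= 2)

Result:
COUNT(*)
--------
3       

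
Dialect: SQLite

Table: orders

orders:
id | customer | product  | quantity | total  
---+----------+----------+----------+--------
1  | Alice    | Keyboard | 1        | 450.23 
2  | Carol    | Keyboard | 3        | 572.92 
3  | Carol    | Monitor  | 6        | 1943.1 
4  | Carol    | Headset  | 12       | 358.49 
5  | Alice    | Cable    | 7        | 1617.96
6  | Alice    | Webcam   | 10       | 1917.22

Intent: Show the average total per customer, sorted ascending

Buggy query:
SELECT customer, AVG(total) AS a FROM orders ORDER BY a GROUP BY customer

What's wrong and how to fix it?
Bug: ORDER BY appears before GROUP BY; SQL clause order requires GROUP BY first

Fix: Move ORDER BY to the end, after GROUP BY

Corrected query:
SELECT customer, AVG(total) AS a FROM orders GROUP BY customer ORDER BY a

Result:
customer | a      
---------+--------
Carol    | 958.17 
Alice    | 1328.47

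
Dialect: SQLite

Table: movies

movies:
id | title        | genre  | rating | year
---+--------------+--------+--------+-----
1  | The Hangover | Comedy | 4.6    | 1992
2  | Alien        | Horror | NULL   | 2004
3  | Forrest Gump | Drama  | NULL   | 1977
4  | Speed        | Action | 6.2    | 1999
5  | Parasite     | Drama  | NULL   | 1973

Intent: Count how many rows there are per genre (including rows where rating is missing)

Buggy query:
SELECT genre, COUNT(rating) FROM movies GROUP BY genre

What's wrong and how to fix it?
Bug: COUNT(column) counts non-NULL values only; rows with NULL rating aren't counted

Fix: Replace COUNT(rating) with COUNT(*)

Corrected query:
SELECT genre, COUNT(*) FROM movies GROUP BY genre

Result:
genre  | COUNT(*)
-------+---------
Action | 1       
Comedy | 1       
Drama  | 2       
Horror | 1       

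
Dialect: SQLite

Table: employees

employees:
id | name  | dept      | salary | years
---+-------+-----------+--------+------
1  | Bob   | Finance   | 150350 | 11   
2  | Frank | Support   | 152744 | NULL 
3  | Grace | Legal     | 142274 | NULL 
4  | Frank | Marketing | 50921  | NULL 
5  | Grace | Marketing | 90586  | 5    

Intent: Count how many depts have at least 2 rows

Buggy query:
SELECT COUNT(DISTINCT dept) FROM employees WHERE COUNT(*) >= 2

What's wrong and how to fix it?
Bug: COUNT(*) cannot appear in WHERE; the per-group count doesn't exist yet

Fix: Use a subquery that GROUPs and filters with HAVING, then count its rows

Corrected query:
SELECT COUNT(*) FROM (SELECT dept FROM employees GROUP BY dept HAVING COUNT(*) >= 2)

Result:
COUNT(*)
--------
1       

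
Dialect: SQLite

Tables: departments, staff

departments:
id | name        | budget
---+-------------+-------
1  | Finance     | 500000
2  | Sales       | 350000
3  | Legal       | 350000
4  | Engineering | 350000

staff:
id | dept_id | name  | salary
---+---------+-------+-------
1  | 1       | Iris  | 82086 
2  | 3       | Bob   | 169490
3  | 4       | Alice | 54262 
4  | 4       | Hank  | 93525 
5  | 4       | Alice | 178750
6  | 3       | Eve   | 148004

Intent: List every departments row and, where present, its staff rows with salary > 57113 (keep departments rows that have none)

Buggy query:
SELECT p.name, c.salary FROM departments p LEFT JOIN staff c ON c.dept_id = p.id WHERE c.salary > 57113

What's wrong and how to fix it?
Bug: Filtering c.salary in WHERE discards the NULL rows produced by LEFT JOIN, turning it into an inner join

Fix: Move the right-table condition into the ON clause so unmatched parents are kept

Corrected query:
SELECT p.name, c.salary FROM departments p LEFT JOIN staff c ON c.dept_id = p.id AND c.salary > 57113

Result:
name        | salary
------------+-------
Finance     | 82086 
Sales       | NULL  
Legal       | 148004
Legal       | 169490
Engineering | 93525 
Engineering | 178750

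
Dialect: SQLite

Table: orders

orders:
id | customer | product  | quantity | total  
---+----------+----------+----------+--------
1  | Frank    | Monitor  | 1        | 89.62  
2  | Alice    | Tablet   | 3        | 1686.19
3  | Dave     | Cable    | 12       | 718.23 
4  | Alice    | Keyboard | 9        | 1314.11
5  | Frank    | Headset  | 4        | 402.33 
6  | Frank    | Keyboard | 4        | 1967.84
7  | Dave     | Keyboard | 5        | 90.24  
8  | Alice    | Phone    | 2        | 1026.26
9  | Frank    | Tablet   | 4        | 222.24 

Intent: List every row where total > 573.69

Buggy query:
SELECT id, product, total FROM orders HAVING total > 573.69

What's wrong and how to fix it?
Bug: This is a non-aggregate query (no GROUP BY, no aggregates), so in SQLite the HAVING clause is invalid here; a row-level condition belongs in WHERE

Fix: Replace HAVING with WHERE since the condition applies to individual rows

Corrected query:
SELECT id, product, total FROM orders WHERE total > 573.69

Result:
id | product  | total  
---+----------+--------
2  | Tablet   | 1686.19
3  | Cable    | 718.23 
4  | Keyboard | 1314.11
6  | Keyboard | 1967.84
8  | Phone    | 1026.26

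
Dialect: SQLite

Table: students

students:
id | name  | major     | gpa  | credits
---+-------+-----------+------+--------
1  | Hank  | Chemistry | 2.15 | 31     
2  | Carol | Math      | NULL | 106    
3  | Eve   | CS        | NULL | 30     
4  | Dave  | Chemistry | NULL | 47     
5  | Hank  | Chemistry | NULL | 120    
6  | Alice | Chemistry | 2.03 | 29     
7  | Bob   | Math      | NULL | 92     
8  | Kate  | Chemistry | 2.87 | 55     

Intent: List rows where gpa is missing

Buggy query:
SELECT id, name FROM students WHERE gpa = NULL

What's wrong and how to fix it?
Bug: '= NULL' is always unknown in SQL three-valued logic, so no rows match

Fix: Use IS NULL to test for NULL

Corrected query:
SELECT id, name FROM students WHERE gpa IS NULL

Result:
id | name 
---+------
2  | Carol
3  | Eve  
4  | Dave 
5  | Hank 
7  | Bob  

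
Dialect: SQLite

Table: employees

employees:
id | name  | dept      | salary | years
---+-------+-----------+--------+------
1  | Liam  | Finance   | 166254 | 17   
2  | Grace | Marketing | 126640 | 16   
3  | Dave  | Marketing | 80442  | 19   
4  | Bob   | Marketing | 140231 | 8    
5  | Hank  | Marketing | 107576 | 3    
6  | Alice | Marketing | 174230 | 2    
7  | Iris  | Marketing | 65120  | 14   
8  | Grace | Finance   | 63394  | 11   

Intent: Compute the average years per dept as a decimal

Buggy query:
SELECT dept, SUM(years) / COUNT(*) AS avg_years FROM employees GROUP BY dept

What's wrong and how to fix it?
Bug: Both operands are integers, so '/' performs integer division and truncates

Fix: Cast one side to REAL so the division keeps the fractional part

Corrected query:
SELECT dept, SUM(years) * 1.0 / COUNT(*) AS avg_years FROM employees GROUP BY dept

Result:
dept      | avg_years
----------+----------
Finance   | 14       
Marketing | 10.333333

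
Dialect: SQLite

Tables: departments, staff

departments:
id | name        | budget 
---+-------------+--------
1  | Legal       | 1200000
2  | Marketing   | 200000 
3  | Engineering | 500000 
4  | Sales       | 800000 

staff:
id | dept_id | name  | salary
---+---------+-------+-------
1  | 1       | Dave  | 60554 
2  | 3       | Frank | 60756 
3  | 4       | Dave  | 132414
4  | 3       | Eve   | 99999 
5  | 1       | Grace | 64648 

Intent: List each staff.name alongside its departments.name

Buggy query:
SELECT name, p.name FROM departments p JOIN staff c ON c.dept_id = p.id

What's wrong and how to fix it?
Bug: Both tables have a 'name' column; the unqualified reference is ambiguous

Fix: Qualify the column with its table alias (c.name)

Corrected query:
SELECT c.name, p.name FROM departments p JOIN staff c ON c.dept_id = p.id

Result:
name  | name       
------+------------
Dave  | Legal      
Frank | Engineering
Dave  | Sales      
Eve   | Engineering
Grace | Legal      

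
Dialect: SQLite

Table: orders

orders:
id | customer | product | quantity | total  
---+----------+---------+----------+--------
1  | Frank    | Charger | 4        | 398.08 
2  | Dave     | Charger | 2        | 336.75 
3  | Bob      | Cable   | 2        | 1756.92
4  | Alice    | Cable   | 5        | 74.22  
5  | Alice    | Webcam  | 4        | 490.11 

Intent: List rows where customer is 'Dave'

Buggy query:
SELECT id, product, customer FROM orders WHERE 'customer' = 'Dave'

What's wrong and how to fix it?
Bug: Single quotes denote string literals in SQL; the column name is being compared as a constant string

Fix: Remove the quotes around the column name (or use double quotes for an identifier)

Corrected query:
SELECT id, product, customer FROM orders WHERE customer = 'Dave'

Result:
id | product | customer
---+---------+---------
2  | Charger | Dave    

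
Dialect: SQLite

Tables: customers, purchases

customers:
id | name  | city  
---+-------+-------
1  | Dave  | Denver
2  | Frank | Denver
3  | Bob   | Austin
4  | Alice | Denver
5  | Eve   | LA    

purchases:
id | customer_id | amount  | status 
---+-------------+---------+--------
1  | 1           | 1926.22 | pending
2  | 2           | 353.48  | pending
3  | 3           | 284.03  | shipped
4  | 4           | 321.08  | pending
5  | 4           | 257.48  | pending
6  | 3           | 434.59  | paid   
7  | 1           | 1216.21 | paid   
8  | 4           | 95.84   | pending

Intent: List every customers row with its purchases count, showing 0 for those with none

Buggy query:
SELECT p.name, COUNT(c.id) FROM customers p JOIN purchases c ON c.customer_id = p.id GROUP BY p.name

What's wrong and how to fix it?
Bug: An inner join excludes parents with zero children

Fix: Switch to LEFT JOIN to retain unmatched parent rows

Corrected query:
SELECT p.name, COUNT(c.id) FROM customers p LEFT JOIN purchases c ON c.customer_id = p.id GROUP BY p.name

Result:
name  | COUNT(c.id)
------+------------
Alice | 3          
Bob   | 2          
Dave  | 2          
Eve   | 0          
Frank | 1          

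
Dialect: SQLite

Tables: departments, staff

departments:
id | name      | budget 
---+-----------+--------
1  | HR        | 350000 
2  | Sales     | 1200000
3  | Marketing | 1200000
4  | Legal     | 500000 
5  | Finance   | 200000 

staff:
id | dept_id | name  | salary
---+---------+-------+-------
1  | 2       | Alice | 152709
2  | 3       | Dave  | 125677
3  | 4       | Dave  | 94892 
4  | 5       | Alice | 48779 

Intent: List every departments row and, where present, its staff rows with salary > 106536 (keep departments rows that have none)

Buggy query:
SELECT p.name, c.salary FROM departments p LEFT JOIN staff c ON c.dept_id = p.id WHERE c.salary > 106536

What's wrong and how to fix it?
Bug: A WHERE condition on the right-hand table after LEFT JOIN drops unmatched parents

Fix: Move the right-table condition into the ON clause so unmatched parents are kept

Corrected query:
SELECT p.name, c.salary FROM departments p LEFT JOIN staff c ON c.dept_id = p.id AND c.salary > 106536

Result:
name      | salary
----------+-------
HR        | NULL  
Sales     | 152709
Marketing | 125677
Legal     | NULL  
Finance   | NULL  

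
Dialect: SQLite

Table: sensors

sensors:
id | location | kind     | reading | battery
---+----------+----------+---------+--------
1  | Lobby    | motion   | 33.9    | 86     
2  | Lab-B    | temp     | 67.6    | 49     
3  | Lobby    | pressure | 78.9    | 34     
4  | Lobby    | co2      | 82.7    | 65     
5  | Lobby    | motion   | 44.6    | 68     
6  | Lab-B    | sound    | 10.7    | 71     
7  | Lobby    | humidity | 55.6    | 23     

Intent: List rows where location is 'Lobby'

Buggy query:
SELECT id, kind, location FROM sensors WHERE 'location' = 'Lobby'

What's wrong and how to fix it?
Bug: Single quotes denote string literals in SQL; the column name is being compared as a constant string

Fix: Reference the column as location without single quotes

Corrected query:
SELECT id, kind, location FROM sensors WHERE location = 'Lobby'

Result:
id | kind     | location
---+----------+---------
1  | motion   | Lobby   
3  | pressure | Lobby   
4  | co2      | Lobby   
5  | motion   | Lobby   
7  | humidity | Lobby   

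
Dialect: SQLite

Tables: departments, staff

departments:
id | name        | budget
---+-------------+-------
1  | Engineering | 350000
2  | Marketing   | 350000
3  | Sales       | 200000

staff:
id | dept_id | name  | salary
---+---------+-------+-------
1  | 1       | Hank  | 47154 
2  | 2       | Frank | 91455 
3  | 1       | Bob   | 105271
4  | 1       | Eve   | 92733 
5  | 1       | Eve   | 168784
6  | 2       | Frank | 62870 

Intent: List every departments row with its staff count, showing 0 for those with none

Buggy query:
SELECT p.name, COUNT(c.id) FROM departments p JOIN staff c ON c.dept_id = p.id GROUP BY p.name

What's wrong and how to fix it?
Bug: INNER JOIN drops departments rows that have no matching staff rows

Fix: Switch to LEFT JOIN to retain unmatched parent rows

Corrected query:
SELECT p.name, COUNT(c.id) FROM departments p LEFT JOIN staff c ON c.dept_id = p.id GROUP BY p.name

Result:
name        | COUNT(c.id)
------------+------------
Engineering | 4          
Marketing   | 2          
Sales       | 0          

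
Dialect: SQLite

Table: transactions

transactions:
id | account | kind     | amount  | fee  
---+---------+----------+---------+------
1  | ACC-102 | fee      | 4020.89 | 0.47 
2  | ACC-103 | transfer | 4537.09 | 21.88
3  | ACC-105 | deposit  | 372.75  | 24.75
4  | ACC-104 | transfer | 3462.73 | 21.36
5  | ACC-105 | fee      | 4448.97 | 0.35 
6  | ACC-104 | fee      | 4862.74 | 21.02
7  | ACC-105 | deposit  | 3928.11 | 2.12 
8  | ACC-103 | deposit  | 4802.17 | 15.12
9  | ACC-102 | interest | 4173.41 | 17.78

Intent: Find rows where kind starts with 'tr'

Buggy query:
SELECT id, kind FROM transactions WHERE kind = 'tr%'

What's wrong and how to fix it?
Bug: Wildcards only work with LIKE; '=' treats '%' as a literal character

Fix: Replace '=' with LIKE so 'tr%' is treated as a pattern

Corrected query:
SELECT id, kind FROM transactions WHERE kind LIKE 'tr%'

Result:
id | kind    
---+---------
2  | transfer
4  | transfer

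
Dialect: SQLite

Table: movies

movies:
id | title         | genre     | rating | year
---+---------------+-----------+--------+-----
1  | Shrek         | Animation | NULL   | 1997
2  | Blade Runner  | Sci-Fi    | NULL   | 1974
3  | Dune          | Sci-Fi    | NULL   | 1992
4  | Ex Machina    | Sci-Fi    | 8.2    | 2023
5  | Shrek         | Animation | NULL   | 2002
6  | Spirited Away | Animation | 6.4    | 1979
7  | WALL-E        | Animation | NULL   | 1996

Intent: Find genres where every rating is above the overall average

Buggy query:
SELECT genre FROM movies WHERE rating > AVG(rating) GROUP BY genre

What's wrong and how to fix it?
Bug: WHERE evaluates per row before aggregation, so AVG() is unavailable

Fix: Use a subquery for AVG and a HAVING MIN(...) filter so the condition holds for every row in the group

Corrected query:
SELECT genre FROM movies GROUP BY genre HAVING MIN(rating) > (SELECT AVG(rating) FROM movies)

Result:
genre 
------
Sci-Fi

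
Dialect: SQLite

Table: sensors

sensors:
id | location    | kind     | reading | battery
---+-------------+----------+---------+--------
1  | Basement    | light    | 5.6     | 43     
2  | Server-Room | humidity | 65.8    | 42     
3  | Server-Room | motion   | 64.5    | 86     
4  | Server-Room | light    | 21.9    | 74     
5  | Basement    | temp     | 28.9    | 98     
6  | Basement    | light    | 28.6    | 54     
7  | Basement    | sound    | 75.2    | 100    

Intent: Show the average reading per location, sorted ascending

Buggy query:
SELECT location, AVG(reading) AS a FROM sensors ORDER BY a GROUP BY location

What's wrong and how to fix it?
Bug: ORDER BY appears before GROUP BY; SQL clause order requires GROUP BY first

Fix: Move ORDER BY to the end, after GROUP BY

Corrected query:
SELECT location, AVG(reading) AS a FROM sensors GROUP BY location ORDER BY a

Result:
location    | a        
------------+----------
Basement    | 34.575   
Server-Room | 50.733333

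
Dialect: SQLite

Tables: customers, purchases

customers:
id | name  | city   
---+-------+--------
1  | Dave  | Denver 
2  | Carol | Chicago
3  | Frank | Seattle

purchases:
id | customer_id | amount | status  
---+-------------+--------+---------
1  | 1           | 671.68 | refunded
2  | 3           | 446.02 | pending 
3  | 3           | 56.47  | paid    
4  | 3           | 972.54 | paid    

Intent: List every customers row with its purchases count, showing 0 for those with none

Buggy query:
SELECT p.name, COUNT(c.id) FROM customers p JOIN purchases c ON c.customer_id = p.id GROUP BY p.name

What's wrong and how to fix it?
Bug: An inner join excludes parents with zero children

Fix: Use LEFT JOIN so parents without children still appear (COUNT(c.id) gives 0)

Corrected query:
SELECT p.name, COUNT(c.id) FROM customers p LEFT JOIN purchases c ON c.customer_id = p.id GROUP BY p.name

Result:
name  | COUNT(c.id)
------+------------
Carol | 0          
Dave  | 1          
Frank | 3          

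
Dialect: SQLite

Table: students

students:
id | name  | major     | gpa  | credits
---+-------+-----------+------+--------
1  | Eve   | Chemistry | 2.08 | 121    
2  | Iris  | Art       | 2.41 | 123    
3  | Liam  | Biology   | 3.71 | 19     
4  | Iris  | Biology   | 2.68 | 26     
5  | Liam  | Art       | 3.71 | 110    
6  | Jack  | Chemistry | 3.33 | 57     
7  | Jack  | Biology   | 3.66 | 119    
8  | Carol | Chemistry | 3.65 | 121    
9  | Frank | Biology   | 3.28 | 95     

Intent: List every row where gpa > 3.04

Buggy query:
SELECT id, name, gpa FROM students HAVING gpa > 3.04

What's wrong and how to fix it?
Bug: This is a non-aggregate query (no GROUP BY, no aggregates), so in SQLite the HAVING clause is invalid here; a row-level condition belongs in WHERE

Fix: Use WHERE for row-level filtering

Corrected query:
SELECT id, name, gpa FROM students WHERE gpa > 3.04

Result:
id | name  | gpa 
---+-------+-----
3  | Liam  | 3.71
5  | Liam  | 3.71
6  | Jack  | 3.33
7  | Jack  | 3.66
8  | Carol | 3.65
9  | Frank | 3.28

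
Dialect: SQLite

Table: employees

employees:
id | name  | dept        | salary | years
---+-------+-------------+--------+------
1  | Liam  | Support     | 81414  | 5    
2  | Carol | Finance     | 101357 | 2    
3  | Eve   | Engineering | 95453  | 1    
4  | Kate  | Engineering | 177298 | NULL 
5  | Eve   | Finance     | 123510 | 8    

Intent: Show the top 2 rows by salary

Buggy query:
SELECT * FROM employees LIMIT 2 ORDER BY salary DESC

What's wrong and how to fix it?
Bug: LIMIT must come after ORDER BY

Fix: Sort with ORDER BY, then apply LIMIT

Corrected query:
SELECT * FROM employees ORDER BY salary DESC LIMIT 2

Result:
id | name | dept        | salary | years
---+------+-------------+--------+------
4  | Kate | Engineering | 177298 | NULL 
5  | Eve  | Finance     | 123510 | 8    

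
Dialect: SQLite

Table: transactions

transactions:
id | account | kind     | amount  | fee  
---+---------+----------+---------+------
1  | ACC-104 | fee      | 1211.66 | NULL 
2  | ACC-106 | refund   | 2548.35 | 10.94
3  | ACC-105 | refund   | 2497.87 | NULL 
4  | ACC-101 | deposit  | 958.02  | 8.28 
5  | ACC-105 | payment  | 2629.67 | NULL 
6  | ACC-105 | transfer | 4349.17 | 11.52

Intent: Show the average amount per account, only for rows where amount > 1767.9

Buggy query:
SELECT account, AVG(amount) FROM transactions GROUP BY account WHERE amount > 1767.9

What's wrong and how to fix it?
Bug: Row-level WHERE must come before GROUP BY in the clause order

Fix: Place WHERE between FROM and GROUP BY

Corrected query:
SELECT account, AVG(amount) FROM transactions WHERE amount > 1767.9 GROUP BY account

Result:
account | AVG(amount)
--------+------------
ACC-105 | 3158.903333
ACC-106 | 2548.35    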